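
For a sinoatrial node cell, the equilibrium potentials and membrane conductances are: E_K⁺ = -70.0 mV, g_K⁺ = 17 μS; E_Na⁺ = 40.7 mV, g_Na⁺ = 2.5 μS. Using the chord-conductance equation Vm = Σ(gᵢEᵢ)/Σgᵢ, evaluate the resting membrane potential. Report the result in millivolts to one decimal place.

Σ gᵢEᵢ = 17·(-70.0) + 2.5·(40.7) = -1088.25
Σ gᵢ = 17 + 2.5 = 19.5
Vm = -1088.25 / 19.5 = -55.81 mV

-55.8 mV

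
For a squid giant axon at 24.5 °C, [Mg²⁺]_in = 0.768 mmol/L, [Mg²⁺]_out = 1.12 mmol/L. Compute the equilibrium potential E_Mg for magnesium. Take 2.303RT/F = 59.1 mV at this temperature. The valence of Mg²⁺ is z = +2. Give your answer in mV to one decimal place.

E = (59.1/z) · log₁₀([Mg²⁺]_out/[Mg²⁺]_in) with z = +2.
= (59.1/2) · log₁₀(1.12/0.768) = 29.55 · log₁₀(1.458)
= 29.55 · (0.1639) = 4.84 mV

4.8 mV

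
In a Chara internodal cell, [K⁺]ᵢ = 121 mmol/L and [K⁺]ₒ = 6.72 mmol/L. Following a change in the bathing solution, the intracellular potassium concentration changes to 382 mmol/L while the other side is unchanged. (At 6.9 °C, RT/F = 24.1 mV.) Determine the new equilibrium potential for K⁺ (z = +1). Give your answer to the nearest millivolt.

After the shift: [K⁺]_out = 6.72, [K⁺]_in = 382 mmol/L.
E_new = (24.1/1)·ln(6.72/382) = 24.10 · (-4.0403) = -97.37 mV

-97 mV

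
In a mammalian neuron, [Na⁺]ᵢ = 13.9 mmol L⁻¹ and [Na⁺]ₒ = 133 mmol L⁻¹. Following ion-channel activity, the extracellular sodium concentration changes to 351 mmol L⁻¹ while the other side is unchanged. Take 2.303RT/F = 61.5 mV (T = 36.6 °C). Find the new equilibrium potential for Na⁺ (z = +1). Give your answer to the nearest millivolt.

86 mV

After the shift: [Na⁺]_out = 351, [Na⁺]_in = 13.9 mmol L⁻¹.
E_new = (61.5/1)·log₁₀(351/13.9) = 61.50 · (1.4023) = 86.24 mV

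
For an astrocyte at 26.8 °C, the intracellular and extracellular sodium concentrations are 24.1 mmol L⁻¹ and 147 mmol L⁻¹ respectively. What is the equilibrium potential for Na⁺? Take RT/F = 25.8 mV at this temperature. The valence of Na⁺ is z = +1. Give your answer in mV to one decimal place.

46.7 mV

E = (25.8/z) · ln([Na⁺]_out/[Na⁺]_in) with z = +1.
= (25.8/1) · ln(147/24.1) = 25.80 · ln(6.1)
= 25.80 · (1.8082) = 46.65 mV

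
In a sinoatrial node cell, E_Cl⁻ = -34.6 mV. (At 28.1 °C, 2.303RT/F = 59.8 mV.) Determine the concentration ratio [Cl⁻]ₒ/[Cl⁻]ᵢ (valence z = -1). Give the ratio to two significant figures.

log₁₀([out]/[in]) = E·z/(59.8) = -34.6 × -1 / 59.8 = 0.5786
[out]/[in] = 10^(0.5786) = 3.79

3.8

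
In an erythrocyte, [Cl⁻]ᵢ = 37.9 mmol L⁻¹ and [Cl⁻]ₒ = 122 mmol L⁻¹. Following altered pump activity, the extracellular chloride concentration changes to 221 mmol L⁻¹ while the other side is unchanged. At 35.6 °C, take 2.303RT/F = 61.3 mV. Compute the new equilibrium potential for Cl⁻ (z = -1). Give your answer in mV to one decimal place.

After the shift: [Cl⁻]_out = 221, [Cl⁻]_in = 37.9 mmol L⁻¹.
E_new = (61.3/-1)·log₁₀(221/37.9) = -61.30 · (0.7658) = -46.94 mV

-46.9 mV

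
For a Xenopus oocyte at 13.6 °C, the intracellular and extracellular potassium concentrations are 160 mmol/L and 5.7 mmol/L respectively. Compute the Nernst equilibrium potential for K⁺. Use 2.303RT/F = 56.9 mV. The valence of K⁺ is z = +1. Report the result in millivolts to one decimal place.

E = (56.9/z) · log₁₀([K⁺]_out/[K⁺]_in) with z = +1.
= (56.9/1) · log₁₀(5.7/160) = 56.90 · log₁₀(0.03563)
= 56.90 · (-1.4482) = -82.41 mV

-82.4 mV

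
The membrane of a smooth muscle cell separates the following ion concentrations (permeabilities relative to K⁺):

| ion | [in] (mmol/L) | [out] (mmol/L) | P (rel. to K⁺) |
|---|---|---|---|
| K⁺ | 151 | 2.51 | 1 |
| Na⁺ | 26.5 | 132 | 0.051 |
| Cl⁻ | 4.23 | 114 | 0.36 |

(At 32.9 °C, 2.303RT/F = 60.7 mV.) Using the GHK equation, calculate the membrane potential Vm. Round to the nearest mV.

Vm = 60.7 · log₁₀[(Σ P·[cation]ₒ + Σ P·[anion]ᵢ) / (Σ P·[cation]ᵢ + Σ P·[anion]ₒ)]
Numerator = 1×2.51 + 0.051×132 + 0.36×4.23 = 10.76
Denominator = 1×151 + 0.051×26.5 + 0.36×114 = 193.4
Vm = 60.7 · log₁₀(0.055663) = 60.7 × (-1.2544) = -76.14 mV

-76 mV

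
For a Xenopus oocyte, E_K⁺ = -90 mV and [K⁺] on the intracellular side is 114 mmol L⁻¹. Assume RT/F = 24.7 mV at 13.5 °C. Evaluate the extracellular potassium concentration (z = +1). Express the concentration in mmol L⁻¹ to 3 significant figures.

2.98 mmol L⁻¹

Nernst: E = (24.7/1) · ln([out]/[in]), so ln([out]/[in]) = -90.0 × 1 / 24.7 = -3.6437.
[out]/[in] = e^(-3.6437) = 0.02615.
[out] = 0.02615 × 114 = 2.982 mmol L⁻¹.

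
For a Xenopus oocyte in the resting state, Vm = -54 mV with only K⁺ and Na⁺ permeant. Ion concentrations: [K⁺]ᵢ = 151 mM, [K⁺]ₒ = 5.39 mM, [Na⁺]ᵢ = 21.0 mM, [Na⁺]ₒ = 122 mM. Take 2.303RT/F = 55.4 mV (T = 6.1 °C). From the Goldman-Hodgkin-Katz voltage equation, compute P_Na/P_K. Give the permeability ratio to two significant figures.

0.089

Let α = P_Na/P_K. GHK: Vm = 55.4·log₁₀[(Kₒ + α·Naₒ)/(Kᵢ + α·Naᵢ)].
10^(Vm/55.4) = 10^(-54.0/55.4) = 0.10599
So 0.10599·(Kᵢ + α·Naᵢ) = Kₒ + α·Naₒ → α = (0.10599·151.0 − 5.39) / (122.0 − 0.10599·21.0)
α = (16 − 5.39) / (122.0 − 2.226) = 10.61/119.8 = 0.08862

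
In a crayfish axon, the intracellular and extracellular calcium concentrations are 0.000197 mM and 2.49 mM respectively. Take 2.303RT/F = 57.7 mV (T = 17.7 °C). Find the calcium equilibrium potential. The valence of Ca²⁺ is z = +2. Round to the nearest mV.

E = (57.7/z) · log₁₀([Ca²⁺]_out/[Ca²⁺]_in) with z = +2.
= (57.7/2) · log₁₀(2.49/0.000197) = 28.85 · log₁₀(1.264e+04)
= 28.85 · (4.1017) = 118.34 mV

118 mV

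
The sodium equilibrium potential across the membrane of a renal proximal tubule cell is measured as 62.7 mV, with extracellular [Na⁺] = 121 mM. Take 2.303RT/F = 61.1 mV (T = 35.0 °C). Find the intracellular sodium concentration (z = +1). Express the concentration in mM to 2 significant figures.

11 mM

Nernst: E = (61.1/1) · log₁₀([out]/[in]), so log₁₀([out]/[in]) = 62.7 × 1 / 61.1 = 1.0262.
[out]/[in] = 10^(1.0262) = 10.62.
[in] = 121 / 10.62 = 11.39 mM.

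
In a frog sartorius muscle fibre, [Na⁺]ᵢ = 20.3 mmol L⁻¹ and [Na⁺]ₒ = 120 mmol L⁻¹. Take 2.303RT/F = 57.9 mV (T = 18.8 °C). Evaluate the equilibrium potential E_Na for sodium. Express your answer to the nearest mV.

E = (57.9/z) · log₁₀([Na⁺]_out/[Na⁺]_in) with z = +1.
= (57.9/1) · log₁₀(120/20.3) = 57.90 · log₁₀(5.911)
= 57.90 · (0.7717) = 44.68 mV

45 mV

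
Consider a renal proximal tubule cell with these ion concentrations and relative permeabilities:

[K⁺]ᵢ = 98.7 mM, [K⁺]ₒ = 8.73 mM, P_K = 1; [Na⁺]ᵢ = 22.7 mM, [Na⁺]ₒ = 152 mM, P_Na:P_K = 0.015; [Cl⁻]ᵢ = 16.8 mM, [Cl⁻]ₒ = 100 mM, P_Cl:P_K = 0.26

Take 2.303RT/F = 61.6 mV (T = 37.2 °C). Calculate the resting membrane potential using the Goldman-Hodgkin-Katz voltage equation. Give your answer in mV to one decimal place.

Vm = 61.6 · log₁₀[(Σ P·[cation]ₒ + Σ P·[anion]ᵢ) / (Σ P·[cation]ᵢ + Σ P·[anion]ₒ)]
Numerator = 1×8.73 + 0.015×152 + 0.26×16.8 = 15.38
Denominator = 1×98.7 + 0.015×22.7 + 0.26×100 = 125
Vm = 61.6 · log₁₀(0.12298) = 61.6 × (-0.9102) = -56.07 mV

-56.1 mV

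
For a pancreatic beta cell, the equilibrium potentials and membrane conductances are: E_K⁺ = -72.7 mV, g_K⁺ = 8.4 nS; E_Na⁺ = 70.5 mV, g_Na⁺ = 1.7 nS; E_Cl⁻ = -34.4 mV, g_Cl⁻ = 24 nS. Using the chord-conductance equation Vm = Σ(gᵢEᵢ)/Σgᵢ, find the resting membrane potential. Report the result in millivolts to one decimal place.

-38.6 mV

Σ gᵢEᵢ = 8.4·(-72.7) + 1.7·(70.5) + 24·(-34.4) = -1316.43
Σ gᵢ = 8.4 + 1.7 + 24 = 34.1
Vm = -1316.43 / 34.1 = -38.60 mV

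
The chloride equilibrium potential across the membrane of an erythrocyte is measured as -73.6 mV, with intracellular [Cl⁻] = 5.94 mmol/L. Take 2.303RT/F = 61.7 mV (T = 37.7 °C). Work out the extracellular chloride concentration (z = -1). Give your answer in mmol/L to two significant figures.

Nernst: E = (61.7/-1) · log₁₀([out]/[in]), so log₁₀([out]/[in]) = -73.6 × -1 / 61.7 = 1.1929.
[out]/[in] = 10^(1.1929) = 15.59.
[out] = 15.59 × 5.94 = 92.61 mmol/L.

93 mmol/L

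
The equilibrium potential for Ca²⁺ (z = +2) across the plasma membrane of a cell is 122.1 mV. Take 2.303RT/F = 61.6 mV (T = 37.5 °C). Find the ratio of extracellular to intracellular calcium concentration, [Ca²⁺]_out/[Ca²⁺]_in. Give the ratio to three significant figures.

9210

log₁₀([out]/[in]) = E·z/(61.6) = 122.1 × 2 / 61.6 = 3.9643
[out]/[in] = 10^(3.9643) = 9211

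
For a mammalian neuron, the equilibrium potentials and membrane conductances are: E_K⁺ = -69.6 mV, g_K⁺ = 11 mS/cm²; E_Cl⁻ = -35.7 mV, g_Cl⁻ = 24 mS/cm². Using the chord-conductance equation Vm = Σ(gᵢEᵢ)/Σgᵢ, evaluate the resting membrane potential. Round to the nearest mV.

Σ gᵢEᵢ = 11·(-69.6) + 24·(-35.7) = -1622.40
Σ gᵢ = 11 + 24 = 35
Vm = -1622.40 / 35 = -46.35 mV

-46 mV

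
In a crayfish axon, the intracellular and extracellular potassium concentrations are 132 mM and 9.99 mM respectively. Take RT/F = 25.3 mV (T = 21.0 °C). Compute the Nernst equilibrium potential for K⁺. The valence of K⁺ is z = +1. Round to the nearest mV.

E = (25.3/z) · ln([K⁺]_out/[K⁺]_in) with z = +1.
= (25.3/1) · ln(9.99/132) = 25.30 · ln(0.07568)
= 25.30 · (-2.5812) = -65.30 mV

-65 mV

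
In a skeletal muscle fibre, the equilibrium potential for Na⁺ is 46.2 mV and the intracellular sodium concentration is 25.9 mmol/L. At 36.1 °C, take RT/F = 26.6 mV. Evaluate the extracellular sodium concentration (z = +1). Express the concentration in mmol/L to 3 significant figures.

147 mmol/L

Nernst: E = (26.6/1) · ln([out]/[in]), so ln([out]/[in]) = 46.2 × 1 / 26.6 = 1.7368.
[out]/[in] = e^(1.7368) = 5.679.
[out] = 5.679 × 25.9 = 147.1 mmol/L.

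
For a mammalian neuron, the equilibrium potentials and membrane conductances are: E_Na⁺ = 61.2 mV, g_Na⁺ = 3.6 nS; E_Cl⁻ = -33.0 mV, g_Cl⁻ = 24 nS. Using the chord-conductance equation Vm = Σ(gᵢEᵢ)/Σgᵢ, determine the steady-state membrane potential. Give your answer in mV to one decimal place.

Σ gᵢEᵢ = 3.6·(61.2) + 24·(-33.0) = -571.68
Σ gᵢ = 3.6 + 24 = 27.6
Vm = -571.68 / 27.6 = -20.71 mV

-20.7 mV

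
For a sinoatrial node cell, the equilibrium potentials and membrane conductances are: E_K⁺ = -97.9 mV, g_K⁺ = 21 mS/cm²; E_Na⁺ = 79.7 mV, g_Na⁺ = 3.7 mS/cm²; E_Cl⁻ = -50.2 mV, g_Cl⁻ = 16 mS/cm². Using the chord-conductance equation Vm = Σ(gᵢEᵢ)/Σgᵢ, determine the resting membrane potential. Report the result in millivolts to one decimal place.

-63.0 mV

Σ gᵢEᵢ = 21·(-97.9) + 3.7·(79.7) + 16·(-50.2) = -2564.21
Σ gᵢ = 21 + 3.7 + 16 = 40.7
Vm = -2564.21 / 40.7 = -63.00 mV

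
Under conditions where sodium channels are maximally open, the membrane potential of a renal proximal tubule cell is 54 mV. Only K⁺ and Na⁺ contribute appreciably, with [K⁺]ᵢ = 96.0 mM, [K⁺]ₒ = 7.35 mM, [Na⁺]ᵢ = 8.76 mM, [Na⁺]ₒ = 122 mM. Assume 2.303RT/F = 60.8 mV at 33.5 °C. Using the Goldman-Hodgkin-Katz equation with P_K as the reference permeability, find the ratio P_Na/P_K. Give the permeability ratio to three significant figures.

Let α = P_Na/P_K. GHK: Vm = 60.8·log₁₀[(Kₒ + α·Naₒ)/(Kᵢ + α·Naᵢ)].
10^(Vm/60.8) = 10^(54.0/60.8) = 7.7296
So 7.7296·(Kᵢ + α·Naᵢ) = Kₒ + α·Naₒ → α = (7.7296·96.0 − 7.35) / (122.0 − 7.7296·8.76)
α = (742 − 7.35) / (122.0 − 67.71) = 734.7/54.29 = 13.53

13.5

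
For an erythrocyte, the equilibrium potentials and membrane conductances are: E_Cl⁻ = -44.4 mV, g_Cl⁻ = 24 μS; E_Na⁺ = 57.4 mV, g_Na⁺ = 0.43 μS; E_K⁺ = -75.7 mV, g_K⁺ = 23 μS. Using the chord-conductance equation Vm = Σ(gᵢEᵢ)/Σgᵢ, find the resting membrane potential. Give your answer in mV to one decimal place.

Σ gᵢEᵢ = 24·(-44.4) + 0.43·(57.4) + 23·(-75.7) = -2782.02
Σ gᵢ = 24 + 0.43 + 23 = 47.43
Vm = -2782.02 / 47.43 = -58.66 mV

-58.7 mV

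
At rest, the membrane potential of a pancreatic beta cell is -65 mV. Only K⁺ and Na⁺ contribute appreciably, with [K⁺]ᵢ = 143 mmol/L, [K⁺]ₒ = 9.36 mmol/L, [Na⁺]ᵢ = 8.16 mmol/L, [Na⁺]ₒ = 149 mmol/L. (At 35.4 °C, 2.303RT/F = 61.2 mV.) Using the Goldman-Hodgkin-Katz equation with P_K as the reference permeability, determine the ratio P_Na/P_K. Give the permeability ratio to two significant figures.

Let α = P_Na/P_K. GHK: Vm = 61.2·log₁₀[(Kₒ + α·Naₒ)/(Kᵢ + α·Naᵢ)].
10^(Vm/61.2) = 10^(-65.0/61.2) = 0.086678
So 0.086678·(Kᵢ + α·Naᵢ) = Kₒ + α·Naₒ → α = (0.086678·143.0 − 9.36) / (149.0 − 0.086678·8.16)
α = (12.39 − 9.36) / (149.0 − 0.7073) = 3.035/148.3 = 0.02047

0.020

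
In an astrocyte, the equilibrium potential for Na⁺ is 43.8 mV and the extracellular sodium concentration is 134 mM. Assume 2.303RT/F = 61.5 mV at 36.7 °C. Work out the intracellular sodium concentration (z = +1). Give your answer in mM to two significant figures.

26 mM

Nernst: E = (61.5/1) · log₁₀([out]/[in]), so log₁₀([out]/[in]) = 43.8 × 1 / 61.5 = 0.7122.
[out]/[in] = 10^(0.7122) = 5.155.
[in] = 134 / 5.155 = 26 mM.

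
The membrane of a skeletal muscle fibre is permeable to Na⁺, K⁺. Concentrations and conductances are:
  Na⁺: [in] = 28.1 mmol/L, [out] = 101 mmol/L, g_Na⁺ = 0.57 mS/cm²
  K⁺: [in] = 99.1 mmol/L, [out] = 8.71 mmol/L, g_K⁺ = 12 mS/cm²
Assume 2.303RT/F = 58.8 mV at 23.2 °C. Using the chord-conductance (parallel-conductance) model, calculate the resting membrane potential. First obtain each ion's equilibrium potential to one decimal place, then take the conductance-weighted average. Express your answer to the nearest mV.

E_Na⁺ = (58.8/1)·log₁₀(101/28.1) = 32.7 mV
E_K⁺ = (58.8/1)·log₁₀(8.71/99.1) = -62.1 mV
Vm = (Σ gᵢEᵢ)/(Σ gᵢ) = (0.57·32.7 + 12·-62.1) / (0.57 + 12)
= -726.56 / 12.57 = -57.80 mV

-58 mV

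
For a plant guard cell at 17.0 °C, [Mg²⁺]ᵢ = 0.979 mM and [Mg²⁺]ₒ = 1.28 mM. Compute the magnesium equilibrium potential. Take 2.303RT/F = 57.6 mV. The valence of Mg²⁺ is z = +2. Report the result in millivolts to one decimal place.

3.4 mV

E = (57.6/z) · log₁₀([Mg²⁺]_out/[Mg²⁺]_in) with z = +2.
= (57.6/2) · log₁₀(1.28/0.979) = 28.80 · log₁₀(1.307)
= 28.80 · (0.1164) = 3.35 mV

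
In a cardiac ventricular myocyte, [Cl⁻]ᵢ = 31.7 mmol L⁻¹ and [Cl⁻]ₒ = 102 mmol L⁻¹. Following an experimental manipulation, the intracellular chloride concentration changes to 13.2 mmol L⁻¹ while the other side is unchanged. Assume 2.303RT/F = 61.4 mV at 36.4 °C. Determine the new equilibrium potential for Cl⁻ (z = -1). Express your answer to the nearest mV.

After the shift: [Cl⁻]_out = 102, [Cl⁻]_in = 13.2 mmol L⁻¹.
E_new = (61.4/-1)·log₁₀(102/13.2) = -61.40 · (0.8880) = -54.52 mV

-55 mV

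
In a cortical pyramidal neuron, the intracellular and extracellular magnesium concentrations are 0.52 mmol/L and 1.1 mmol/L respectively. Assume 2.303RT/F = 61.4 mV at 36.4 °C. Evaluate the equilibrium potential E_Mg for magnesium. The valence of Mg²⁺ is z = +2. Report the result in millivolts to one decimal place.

10.0 mV

E = (61.4/z) · log₁₀([Mg²⁺]_out/[Mg²⁺]_in) with z = +2.
= (61.4/2) · log₁₀(1.1/0.52) = 30.70 · log₁₀(2.115)
= 30.70 · (0.3254) = 9.99 mV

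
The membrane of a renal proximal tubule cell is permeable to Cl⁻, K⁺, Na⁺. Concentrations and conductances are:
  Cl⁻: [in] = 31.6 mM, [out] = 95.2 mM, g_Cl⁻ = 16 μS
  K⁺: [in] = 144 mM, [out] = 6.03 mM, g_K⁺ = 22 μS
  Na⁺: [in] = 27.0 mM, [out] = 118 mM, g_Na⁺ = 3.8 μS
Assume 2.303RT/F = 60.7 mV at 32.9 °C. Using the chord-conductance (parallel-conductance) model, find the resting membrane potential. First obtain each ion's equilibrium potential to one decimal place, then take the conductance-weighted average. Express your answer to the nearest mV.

E_Cl⁻ = (60.7/-1)·log₁₀(95.2/31.6) = -29.1 mV
E_K⁺ = (60.7/1)·log₁₀(6.03/144) = -83.6 mV
E_Na⁺ = (60.7/1)·log₁₀(118/27.0) = 38.9 mV
Vm = (Σ gᵢEᵢ)/(Σ gᵢ) = (16·-29.1 + 22·-83.6 + 3.8·38.9) / (16 + 22 + 3.8)
= -2156.98 / 41.8 = -51.60 mV

-52 mV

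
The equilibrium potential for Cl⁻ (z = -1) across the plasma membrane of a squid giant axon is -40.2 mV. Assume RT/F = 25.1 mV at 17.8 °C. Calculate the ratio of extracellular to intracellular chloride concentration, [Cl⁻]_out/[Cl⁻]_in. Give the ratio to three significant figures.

ln([out]/[in]) = E·z/(25.1) = -40.2 × -1 / 25.1 = 1.6016
[out]/[in] = e^(1.6016) = 4.961

4.96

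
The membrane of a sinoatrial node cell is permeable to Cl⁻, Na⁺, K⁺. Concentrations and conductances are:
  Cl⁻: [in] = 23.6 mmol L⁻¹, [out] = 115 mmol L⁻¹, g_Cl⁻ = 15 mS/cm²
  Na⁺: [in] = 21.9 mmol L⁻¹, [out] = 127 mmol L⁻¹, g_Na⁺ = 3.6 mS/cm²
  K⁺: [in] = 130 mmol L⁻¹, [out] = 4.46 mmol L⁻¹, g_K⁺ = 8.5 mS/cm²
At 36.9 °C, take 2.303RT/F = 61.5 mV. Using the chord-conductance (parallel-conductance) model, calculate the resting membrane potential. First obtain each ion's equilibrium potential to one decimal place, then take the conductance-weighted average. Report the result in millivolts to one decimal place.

E_Cl⁻ = (61.5/-1)·log₁₀(115/23.6) = -42.3 mV
E_Na⁺ = (61.5/1)·log₁₀(127/21.9) = 46.9 mV
E_K⁺ = (61.5/1)·log₁₀(4.46/130) = -90.1 mV
Vm = (Σ gᵢEᵢ)/(Σ gᵢ) = (15·-42.3 + 3.6·46.9 + 8.5·-90.1) / (15 + 3.6 + 8.5)
= -1231.51 / 27.1 = -45.44 mV

-45.4 mV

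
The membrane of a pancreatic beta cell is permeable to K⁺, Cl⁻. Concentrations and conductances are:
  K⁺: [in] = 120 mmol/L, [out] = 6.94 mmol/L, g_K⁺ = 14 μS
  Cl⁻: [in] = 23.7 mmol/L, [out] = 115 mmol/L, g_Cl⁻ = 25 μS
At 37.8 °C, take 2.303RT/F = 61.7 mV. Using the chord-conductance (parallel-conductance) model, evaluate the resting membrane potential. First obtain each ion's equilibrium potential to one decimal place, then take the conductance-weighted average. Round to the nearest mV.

-55 mV

E_K⁺ = (61.7/1)·log₁₀(6.94/120) = -76.4 mV
E_Cl⁻ = (61.7/-1)·log₁₀(115/23.7) = -42.3 mV
Vm = (Σ gᵢEᵢ)/(Σ gᵢ) = (14·-76.4 + 25·-42.3) / (14 + 25)
= -2127.10 / 39 = -54.54 mV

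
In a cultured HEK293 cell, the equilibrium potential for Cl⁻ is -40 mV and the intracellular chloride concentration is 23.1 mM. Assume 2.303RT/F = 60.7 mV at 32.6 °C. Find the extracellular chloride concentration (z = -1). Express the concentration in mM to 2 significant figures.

Nernst: E = (60.7/-1) · log₁₀([out]/[in]), so log₁₀([out]/[in]) = -40.0 × -1 / 60.7 = 0.6590.
[out]/[in] = 10^(0.6590) = 4.56.
[out] = 4.56 × 23.1 = 105.3 mM.

110 mM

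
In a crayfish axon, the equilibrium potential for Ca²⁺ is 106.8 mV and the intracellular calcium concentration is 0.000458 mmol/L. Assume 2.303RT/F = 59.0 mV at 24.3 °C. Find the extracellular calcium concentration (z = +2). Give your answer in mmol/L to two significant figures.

1.9 mmol/L

Nernst: E = (59.0/2) · log₁₀([out]/[in]), so log₁₀([out]/[in]) = 106.8 × 2 / 59.0 = 3.6203.
[out]/[in] = 10^(3.6203) = 4172.
[out] = 4172 × 0.000458 = 1.911 mmol/L.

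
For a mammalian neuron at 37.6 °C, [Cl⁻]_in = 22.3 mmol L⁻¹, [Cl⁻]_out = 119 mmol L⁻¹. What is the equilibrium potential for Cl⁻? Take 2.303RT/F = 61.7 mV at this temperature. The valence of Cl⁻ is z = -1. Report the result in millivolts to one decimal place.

-44.9 mV

E = (61.7/z) · log₁₀([Cl⁻]_out/[Cl⁻]_in) with z = -1.
For an anion, dividing by z = -1 reverses the sign.
= (61.7/-1) · log₁₀(119/22.3) = -61.70 · log₁₀(5.336)
= -61.70 · (0.7272) = -44.87 mV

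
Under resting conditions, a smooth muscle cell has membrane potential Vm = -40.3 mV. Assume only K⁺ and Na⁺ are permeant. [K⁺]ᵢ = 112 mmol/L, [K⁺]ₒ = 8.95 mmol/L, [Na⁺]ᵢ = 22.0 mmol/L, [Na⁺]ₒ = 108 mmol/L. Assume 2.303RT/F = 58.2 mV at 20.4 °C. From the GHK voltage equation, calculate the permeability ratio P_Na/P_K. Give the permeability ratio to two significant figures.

Let α = P_Na/P_K. GHK: Vm = 58.2·log₁₀[(Kₒ + α·Naₒ)/(Kᵢ + α·Naᵢ)].
10^(Vm/58.2) = 10^(-40.3/58.2) = 0.20303
So 0.20303·(Kᵢ + α·Naᵢ) = Kₒ + α·Naₒ → α = (0.20303·112.0 − 8.95) / (108.0 − 0.20303·22.0)
α = (22.74 − 8.95) / (108.0 − 4.467) = 13.79/103.5 = 0.1332

0.13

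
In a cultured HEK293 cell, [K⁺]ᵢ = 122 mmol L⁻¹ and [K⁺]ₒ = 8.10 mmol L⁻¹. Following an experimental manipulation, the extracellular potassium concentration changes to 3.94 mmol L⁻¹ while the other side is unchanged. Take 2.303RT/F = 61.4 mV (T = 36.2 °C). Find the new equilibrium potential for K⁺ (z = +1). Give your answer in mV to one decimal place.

-91.5 mV

After the shift: [K⁺]_out = 3.94, [K⁺]_in = 122 mmol L⁻¹.
E_new = (61.4/1)·log₁₀(3.94/122) = 61.40 · (-1.4909) = -91.54 mV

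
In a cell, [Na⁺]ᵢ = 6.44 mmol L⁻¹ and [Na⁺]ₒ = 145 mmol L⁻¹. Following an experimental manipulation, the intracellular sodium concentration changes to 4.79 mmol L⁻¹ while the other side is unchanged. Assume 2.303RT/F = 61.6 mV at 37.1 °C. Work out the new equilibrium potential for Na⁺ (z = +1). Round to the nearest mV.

91 mV

After the shift: [Na⁺]_out = 145, [Na⁺]_in = 4.79 mmol L⁻¹.
E_new = (61.6/1)·log₁₀(145/4.79) = 61.60 · (1.4810) = 91.23 mV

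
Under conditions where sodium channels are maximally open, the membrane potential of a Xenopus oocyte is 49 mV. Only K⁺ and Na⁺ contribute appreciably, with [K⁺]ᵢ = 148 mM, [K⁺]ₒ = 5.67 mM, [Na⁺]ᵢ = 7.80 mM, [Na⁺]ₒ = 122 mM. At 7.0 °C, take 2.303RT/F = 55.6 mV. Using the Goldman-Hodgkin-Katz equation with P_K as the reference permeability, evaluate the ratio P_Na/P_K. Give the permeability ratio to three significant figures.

17.9

Let α = P_Na/P_K. GHK: Vm = 55.6·log₁₀[(Kₒ + α·Naₒ)/(Kᵢ + α·Naᵢ)].
10^(Vm/55.6) = 10^(49.0/55.6) = 7.6084
So 7.6084·(Kᵢ + α·Naᵢ) = Kₒ + α·Naₒ → α = (7.6084·148.0 − 5.67) / (122.0 − 7.6084·7.8)
α = (1126 − 5.67) / (122.0 − 59.35) = 1120/62.65 = 17.88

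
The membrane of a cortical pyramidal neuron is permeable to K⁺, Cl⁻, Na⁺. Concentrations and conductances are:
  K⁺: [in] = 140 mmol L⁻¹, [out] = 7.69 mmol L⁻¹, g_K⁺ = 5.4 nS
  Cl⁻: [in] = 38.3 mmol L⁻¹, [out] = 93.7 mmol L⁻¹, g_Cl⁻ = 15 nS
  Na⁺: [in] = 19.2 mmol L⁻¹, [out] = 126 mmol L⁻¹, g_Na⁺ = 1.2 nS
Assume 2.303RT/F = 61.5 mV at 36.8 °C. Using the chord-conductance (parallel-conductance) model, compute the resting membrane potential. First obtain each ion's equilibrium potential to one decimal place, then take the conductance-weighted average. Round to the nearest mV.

-33 mV

E_K⁺ = (61.5/1)·log₁₀(7.69/140) = -77.5 mV
E_Cl⁻ = (61.5/-1)·log₁₀(93.7/38.3) = -23.9 mV
E_Na⁺ = (61.5/1)·log₁₀(126/19.2) = 50.2 mV
Vm = (Σ gᵢEᵢ)/(Σ gᵢ) = (5.4·-77.5 + 15·-23.9 + 1.2·50.2) / (5.4 + 15 + 1.2)
= -716.76 / 21.6 = -33.18 mV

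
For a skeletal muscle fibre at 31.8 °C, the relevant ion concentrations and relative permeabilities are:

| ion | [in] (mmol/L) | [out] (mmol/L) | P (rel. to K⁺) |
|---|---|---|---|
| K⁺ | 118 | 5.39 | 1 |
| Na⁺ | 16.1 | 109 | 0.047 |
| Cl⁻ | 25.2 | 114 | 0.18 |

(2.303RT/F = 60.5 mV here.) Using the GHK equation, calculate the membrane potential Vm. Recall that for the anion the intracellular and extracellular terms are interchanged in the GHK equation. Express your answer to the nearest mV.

Vm = 60.5 · log₁₀[(Σ P·[cation]ₒ + Σ P·[anion]ᵢ) / (Σ P·[cation]ᵢ + Σ P·[anion]ₒ)]
Numerator = 1×5.39 + 0.047×109 + 0.18×25.2 = 15.05
Denominator = 1×118 + 0.047×16.1 + 0.18×114 = 139.3
Vm = 60.5 · log₁₀(0.10805) = 60.5 × (-0.9664) = -58.47 mV

-58 mV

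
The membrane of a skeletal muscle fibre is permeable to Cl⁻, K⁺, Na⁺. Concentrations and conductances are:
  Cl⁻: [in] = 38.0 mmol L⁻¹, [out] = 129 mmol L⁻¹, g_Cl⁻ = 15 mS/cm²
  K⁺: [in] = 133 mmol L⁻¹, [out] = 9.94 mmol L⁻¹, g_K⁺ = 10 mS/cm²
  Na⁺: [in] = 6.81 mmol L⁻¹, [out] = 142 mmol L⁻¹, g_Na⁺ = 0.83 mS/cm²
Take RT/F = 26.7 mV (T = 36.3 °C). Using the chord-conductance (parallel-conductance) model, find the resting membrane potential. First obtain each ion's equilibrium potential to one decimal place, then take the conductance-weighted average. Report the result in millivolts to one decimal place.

-43.2 mV

E_Cl⁻ = (26.7/-1)·ln(129/38.0) = -32.6 mV
E_K⁺ = (26.7/1)·ln(9.94/133) = -69.3 mV
E_Na⁺ = (26.7/1)·ln(142/6.81) = 81.1 mV
Vm = (Σ gᵢEᵢ)/(Σ gᵢ) = (15·-32.6 + 10·-69.3 + 0.83·81.1) / (15 + 10 + 0.83)
= -1114.69 / 25.83 = -43.15 mV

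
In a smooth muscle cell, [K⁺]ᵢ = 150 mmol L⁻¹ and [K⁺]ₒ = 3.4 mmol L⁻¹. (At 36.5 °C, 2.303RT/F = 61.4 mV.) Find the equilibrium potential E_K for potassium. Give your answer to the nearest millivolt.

E = (61.4/z) · log₁₀([K⁺]_out/[K⁺]_in) with z = +1.
= (61.4/1) · log₁₀(3.4/150) = 61.40 · log₁₀(0.02267)
= 61.40 · (-1.6446) = -100.98 mV

-101 mV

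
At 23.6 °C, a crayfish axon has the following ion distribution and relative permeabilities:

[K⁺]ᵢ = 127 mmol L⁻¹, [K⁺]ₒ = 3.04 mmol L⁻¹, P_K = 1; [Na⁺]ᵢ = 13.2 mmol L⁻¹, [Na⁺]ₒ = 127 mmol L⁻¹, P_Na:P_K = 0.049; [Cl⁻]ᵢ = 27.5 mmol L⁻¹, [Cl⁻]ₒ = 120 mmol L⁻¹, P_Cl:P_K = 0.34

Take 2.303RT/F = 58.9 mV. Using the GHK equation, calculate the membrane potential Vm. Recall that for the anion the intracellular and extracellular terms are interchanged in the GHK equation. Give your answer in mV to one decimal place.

Vm = 58.9 · log₁₀[(Σ P·[cation]ₒ + Σ P·[anion]ᵢ) / (Σ P·[cation]ᵢ + Σ P·[anion]ₒ)]
Numerator = 1×3.04 + 0.049×127 + 0.34×27.5 = 18.61
Denominator = 1×127 + 0.049×13.2 + 0.34×120 = 168.4
Vm = 58.9 · log₁₀(0.1105) = 58.9 × (-0.9566) = -56.35 mV

-56.3 mV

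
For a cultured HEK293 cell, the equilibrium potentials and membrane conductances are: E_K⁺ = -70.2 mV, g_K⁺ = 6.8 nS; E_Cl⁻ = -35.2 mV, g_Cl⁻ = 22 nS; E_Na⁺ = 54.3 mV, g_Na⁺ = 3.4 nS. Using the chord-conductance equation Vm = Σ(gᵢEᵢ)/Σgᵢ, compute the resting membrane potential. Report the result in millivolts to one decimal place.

-33.1 mV

Σ gᵢEᵢ = 6.8·(-70.2) + 22·(-35.2) + 3.4·(54.3) = -1067.14
Σ gᵢ = 6.8 + 22 + 3.4 = 32.2
Vm = -1067.14 / 32.2 = -33.14 mV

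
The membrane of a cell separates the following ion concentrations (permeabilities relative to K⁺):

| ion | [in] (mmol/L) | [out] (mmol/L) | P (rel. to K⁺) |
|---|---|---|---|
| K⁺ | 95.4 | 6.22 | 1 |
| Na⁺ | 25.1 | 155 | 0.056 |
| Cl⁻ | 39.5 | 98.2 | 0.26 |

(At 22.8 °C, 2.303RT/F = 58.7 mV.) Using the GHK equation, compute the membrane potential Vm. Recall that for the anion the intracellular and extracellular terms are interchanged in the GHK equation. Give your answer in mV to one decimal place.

Vm = 58.7 · log₁₀[(Σ P·[cation]ₒ + Σ P·[anion]ᵢ) / (Σ P·[cation]ᵢ + Σ P·[anion]ₒ)]
Numerator = 1×6.22 + 0.056×155 + 0.26×39.5 = 25.17
Denominator = 1×95.4 + 0.056×25.1 + 0.26×98.2 = 122.3
Vm = 58.7 · log₁₀(0.20574) = 58.7 × (-0.6867) = -40.31 mV

-40.3 mV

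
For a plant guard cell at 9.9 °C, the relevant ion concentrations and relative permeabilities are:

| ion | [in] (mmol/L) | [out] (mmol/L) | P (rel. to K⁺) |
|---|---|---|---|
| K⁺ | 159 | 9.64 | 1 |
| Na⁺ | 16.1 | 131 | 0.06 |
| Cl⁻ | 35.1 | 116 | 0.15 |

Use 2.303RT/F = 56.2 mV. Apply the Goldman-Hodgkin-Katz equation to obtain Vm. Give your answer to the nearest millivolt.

Vm = 56.2 · log₁₀[(Σ P·[cation]ₒ + Σ P·[anion]ᵢ) / (Σ P·[cation]ᵢ + Σ P·[anion]ₒ)]
Numerator = 1×9.64 + 0.06×131 + 0.15×35.1 = 22.77
Denominator = 1×159 + 0.06×16.1 + 0.15×116 = 177.4
Vm = 56.2 · log₁₀(0.12835) = 56.2 × (-0.8916) = -50.11 mV

-50 mV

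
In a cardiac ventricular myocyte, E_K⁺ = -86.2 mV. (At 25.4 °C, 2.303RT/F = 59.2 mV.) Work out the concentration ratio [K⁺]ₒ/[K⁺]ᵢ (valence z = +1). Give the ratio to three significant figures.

0.0350

log₁₀([out]/[in]) = E·z/(59.2) = -86.2 × 1 / 59.2 = -1.4561
[out]/[in] = 10^(-1.4561) = 0.03499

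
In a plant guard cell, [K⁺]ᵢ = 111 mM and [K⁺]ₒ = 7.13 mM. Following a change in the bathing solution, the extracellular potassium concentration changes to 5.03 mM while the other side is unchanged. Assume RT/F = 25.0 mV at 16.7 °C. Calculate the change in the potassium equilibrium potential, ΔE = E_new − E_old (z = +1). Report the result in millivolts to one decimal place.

-8.7 mV

E_old = (25.0/1)·ln(7.13/111) = -68.63 mV
E_new = (25.0/1)·ln(5.03/111) = -77.35 mV
ΔE = -77.35 − (-68.63) = -8.72 mV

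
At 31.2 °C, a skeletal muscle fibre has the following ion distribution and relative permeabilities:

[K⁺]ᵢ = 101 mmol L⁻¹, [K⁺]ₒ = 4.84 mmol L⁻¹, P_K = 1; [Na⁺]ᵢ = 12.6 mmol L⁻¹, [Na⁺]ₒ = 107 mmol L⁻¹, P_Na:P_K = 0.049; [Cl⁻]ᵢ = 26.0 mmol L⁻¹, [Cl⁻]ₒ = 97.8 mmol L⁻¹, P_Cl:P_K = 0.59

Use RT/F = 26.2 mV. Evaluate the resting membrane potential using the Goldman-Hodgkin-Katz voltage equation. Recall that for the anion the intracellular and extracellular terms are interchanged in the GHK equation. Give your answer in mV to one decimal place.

-48.1 mV

Vm = 26.2 · ln[(Σ P·[cation]ₒ + Σ P·[anion]ᵢ) / (Σ P·[cation]ᵢ + Σ P·[anion]ₒ)]
Numerator = 1×4.84 + 0.049×107 + 0.59×26.0 = 25.42
Denominator = 1×101 + 0.049×12.6 + 0.59×97.8 = 159.3
Vm = 26.2 · ln(0.15957) = 26.2 × (-1.8353) = -48.08 mV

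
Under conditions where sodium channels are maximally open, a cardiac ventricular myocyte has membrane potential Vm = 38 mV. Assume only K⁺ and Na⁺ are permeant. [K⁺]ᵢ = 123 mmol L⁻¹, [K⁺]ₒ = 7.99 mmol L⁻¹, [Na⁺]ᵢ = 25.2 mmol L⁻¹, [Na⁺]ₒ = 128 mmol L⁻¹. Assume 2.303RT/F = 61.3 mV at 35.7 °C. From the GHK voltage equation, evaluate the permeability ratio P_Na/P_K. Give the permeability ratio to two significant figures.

22

Let α = P_Na/P_K. GHK: Vm = 61.3·log₁₀[(Kₒ + α·Naₒ)/(Kᵢ + α·Naᵢ)].
10^(Vm/61.3) = 10^(38.0/61.3) = 4.1678
So 4.1678·(Kᵢ + α·Naᵢ) = Kₒ + α·Naₒ → α = (4.1678·123.0 − 7.99) / (128.0 − 4.1678·25.2)
α = (512.6 − 7.99) / (128.0 − 105) = 504.6/22.97 = 21.97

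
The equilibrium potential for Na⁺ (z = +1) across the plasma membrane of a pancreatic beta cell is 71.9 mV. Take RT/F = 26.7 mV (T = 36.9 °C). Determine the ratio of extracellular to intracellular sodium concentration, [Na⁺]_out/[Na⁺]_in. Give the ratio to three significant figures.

14.8

ln([out]/[in]) = E·z/(26.7) = 71.9 × 1 / 26.7 = 2.6929
[out]/[in] = e^(2.6929) = 14.77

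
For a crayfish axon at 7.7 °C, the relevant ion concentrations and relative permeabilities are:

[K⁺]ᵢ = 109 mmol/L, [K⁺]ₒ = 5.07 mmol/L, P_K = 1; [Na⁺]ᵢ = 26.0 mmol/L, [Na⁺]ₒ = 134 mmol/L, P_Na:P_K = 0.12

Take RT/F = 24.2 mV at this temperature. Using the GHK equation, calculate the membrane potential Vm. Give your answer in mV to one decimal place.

Vm = 24.2 · ln[(Σ P·[cation]ₒ + Σ P·[anion]ᵢ) / (Σ P·[cation]ᵢ + Σ P·[anion]ₒ)]
Numerator = 1×5.07 + 0.12×134 = 21.15
Denominator = 1×109 + 0.12×26.0 = 112.1
Vm = 24.2 · ln(0.18864) = 24.2 × (-1.6679) = -40.36 mV

-40.4 mV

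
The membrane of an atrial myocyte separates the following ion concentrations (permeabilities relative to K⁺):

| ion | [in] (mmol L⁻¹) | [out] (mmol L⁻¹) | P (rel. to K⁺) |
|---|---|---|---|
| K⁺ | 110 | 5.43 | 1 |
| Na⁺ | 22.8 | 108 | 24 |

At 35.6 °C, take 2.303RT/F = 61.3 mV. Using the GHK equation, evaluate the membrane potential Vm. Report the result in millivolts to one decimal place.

36.6 mV

Vm = 61.3 · log₁₀[(Σ P·[cation]ₒ + Σ P·[anion]ᵢ) / (Σ P·[cation]ᵢ + Σ P·[anion]ₒ)]
Numerator = 1×5.43 + 24×108 = 2597
Denominator = 1×110 + 24×22.8 = 657.2
Vm = 61.3 · log₁₀(3.9523) = 61.3 × (0.5968) = 36.59 mV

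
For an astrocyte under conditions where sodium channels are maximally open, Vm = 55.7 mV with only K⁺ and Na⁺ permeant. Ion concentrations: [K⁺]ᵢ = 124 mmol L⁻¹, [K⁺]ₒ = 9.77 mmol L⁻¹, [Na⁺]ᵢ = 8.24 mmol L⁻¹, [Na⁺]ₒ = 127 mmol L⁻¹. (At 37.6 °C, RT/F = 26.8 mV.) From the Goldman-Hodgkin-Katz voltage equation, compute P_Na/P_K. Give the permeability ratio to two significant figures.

Let α = P_Na/P_K. GHK: Vm = 26.8·ln[(Kₒ + α·Naₒ)/(Kᵢ + α·Naᵢ)].
e^(Vm/26.8) = e^(55.7/26.8) = 7.9913
So 7.9913·(Kᵢ + α·Naᵢ) = Kₒ + α·Naₒ → α = (7.9913·124.0 − 9.77) / (127.0 − 7.9913·8.24)
α = (990.9 − 9.77) / (127.0 − 65.85) = 981.2/61.15 = 16.04

16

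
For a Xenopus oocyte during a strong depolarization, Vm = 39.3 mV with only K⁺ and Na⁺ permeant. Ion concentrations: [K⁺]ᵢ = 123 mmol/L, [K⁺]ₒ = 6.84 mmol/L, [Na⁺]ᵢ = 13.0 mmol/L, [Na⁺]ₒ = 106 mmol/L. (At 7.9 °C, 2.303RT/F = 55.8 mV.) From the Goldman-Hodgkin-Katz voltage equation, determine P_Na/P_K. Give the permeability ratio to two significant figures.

Let α = P_Na/P_K. GHK: Vm = 55.8·log₁₀[(Kₒ + α·Naₒ)/(Kᵢ + α·Naᵢ)].
10^(Vm/55.8) = 10^(39.3/55.8) = 5.0618
So 5.0618·(Kᵢ + α·Naᵢ) = Kₒ + α·Naₒ → α = (5.0618·123.0 − 6.84) / (106.0 − 5.0618·13.0)
α = (622.6 − 6.84) / (106.0 − 65.8) = 615.8/40.2 = 15.32

15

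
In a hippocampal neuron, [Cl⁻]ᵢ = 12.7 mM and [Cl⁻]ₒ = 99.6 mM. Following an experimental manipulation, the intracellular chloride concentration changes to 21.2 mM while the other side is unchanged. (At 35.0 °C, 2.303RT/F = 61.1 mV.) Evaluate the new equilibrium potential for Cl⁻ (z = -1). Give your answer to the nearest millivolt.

-41 mV

After the shift: [Cl⁻]_out = 99.6, [Cl⁻]_in = 21.2 mM.
E_new = (61.1/-1)·log₁₀(99.6/21.2) = -61.10 · (0.6719) = -41.05 mV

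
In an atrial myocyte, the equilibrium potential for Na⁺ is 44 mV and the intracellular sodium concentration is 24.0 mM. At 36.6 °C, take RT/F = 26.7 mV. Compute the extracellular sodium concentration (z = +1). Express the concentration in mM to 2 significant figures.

120 mM

Nernst: E = (26.7/1) · ln([out]/[in]), so ln([out]/[in]) = 44.0 × 1 / 26.7 = 1.6479.
[out]/[in] = e^(1.6479) = 5.196.
[out] = 5.196 × 24.0 = 124.7 mM.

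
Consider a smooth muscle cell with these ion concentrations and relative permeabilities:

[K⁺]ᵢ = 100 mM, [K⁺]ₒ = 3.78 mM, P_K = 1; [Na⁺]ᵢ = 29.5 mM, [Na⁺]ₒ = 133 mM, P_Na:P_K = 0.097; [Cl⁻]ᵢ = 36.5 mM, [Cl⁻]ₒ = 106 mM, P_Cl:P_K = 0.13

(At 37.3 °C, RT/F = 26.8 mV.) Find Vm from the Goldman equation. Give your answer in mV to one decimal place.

-45.4 mV

Vm = 26.8 · ln[(Σ P·[cation]ₒ + Σ P·[anion]ᵢ) / (Σ P·[cation]ᵢ + Σ P·[anion]ₒ)]
Numerator = 1×3.78 + 0.097×133 + 0.13×36.5 = 21.43
Denominator = 1×100 + 0.097×29.5 + 0.13×106 = 116.6
Vm = 26.8 · ln(0.18369) = 26.8 × (-1.6945) = -45.41 mV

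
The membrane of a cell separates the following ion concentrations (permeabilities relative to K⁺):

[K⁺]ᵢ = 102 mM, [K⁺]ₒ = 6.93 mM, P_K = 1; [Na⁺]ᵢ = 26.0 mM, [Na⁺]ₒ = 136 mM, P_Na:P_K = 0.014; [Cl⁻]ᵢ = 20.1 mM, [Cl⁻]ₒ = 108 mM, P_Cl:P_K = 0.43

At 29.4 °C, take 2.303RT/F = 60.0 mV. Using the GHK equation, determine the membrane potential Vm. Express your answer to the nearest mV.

-56 mV

Vm = 60.0 · log₁₀[(Σ P·[cation]ₒ + Σ P·[anion]ᵢ) / (Σ P·[cation]ᵢ + Σ P·[anion]ₒ)]
Numerator = 1×6.93 + 0.014×136 + 0.43×20.1 = 17.48
Denominator = 1×102 + 0.014×26.0 + 0.43×108 = 148.8
Vm = 60.0 · log₁₀(0.11745) = 60.0 × (-0.9301) = -55.81 mV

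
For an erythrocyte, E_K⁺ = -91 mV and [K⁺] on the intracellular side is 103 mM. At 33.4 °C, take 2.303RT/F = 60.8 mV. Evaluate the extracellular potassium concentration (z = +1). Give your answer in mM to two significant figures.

3.3 mM

Nernst: E = (60.8/1) · log₁₀([out]/[in]), so log₁₀([out]/[in]) = -91.0 × 1 / 60.8 = -1.4967.
[out]/[in] = 10^(-1.4967) = 0.03186.
[out] = 0.03186 × 103 = 3.282 mM.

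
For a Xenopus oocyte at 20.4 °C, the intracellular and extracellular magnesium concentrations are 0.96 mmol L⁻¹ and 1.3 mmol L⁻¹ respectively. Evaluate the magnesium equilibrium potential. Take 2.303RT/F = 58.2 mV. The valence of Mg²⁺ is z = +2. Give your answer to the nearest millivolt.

4 mV

E = (58.2/z) · log₁₀([Mg²⁺]_out/[Mg²⁺]_in) with z = +2.
= (58.2/2) · log₁₀(1.3/0.96) = 29.10 · log₁₀(1.354)
= 29.10 · (0.1317) = 3.83 mV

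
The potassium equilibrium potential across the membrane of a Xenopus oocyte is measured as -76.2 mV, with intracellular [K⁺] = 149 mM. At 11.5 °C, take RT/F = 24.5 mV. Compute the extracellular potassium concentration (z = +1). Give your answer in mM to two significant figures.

6.6 mM

Nernst: E = (24.5/1) · ln([out]/[in]), so ln([out]/[in]) = -76.2 × 1 / 24.5 = -3.1102.
[out]/[in] = e^(-3.1102) = 0.04459.
[out] = 0.04459 × 149 = 6.644 mM.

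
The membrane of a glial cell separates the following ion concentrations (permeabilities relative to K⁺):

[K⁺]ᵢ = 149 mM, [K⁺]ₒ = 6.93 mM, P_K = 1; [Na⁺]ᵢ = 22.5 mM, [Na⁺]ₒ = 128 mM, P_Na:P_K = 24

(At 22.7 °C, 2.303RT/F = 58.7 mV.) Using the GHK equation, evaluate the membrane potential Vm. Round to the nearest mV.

Vm = 58.7 · log₁₀[(Σ P·[cation]ₒ + Σ P·[anion]ᵢ) / (Σ P·[cation]ᵢ + Σ P·[anion]ₒ)]
Numerator = 1×6.93 + 24×128 = 3079
Denominator = 1×149 + 24×22.5 = 689
Vm = 58.7 · log₁₀(4.4687) = 58.7 × (0.6502) = 38.17 mV

38 mV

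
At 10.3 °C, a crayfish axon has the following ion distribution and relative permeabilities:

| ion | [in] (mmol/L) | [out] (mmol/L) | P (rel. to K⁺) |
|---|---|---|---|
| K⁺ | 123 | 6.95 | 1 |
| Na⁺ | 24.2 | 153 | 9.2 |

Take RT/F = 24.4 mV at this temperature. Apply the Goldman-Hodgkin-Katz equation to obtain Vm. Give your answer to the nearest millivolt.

34 mV

Vm = 24.4 · ln[(Σ P·[cation]ₒ + Σ P·[anion]ᵢ) / (Σ P·[cation]ᵢ + Σ P·[anion]ₒ)]
Numerator = 1×6.95 + 9.2×153 = 1415
Denominator = 1×123 + 9.2×24.2 = 345.6
Vm = 24.4 · ln(4.0926) = 24.4 × (1.4092) = 34.38 mV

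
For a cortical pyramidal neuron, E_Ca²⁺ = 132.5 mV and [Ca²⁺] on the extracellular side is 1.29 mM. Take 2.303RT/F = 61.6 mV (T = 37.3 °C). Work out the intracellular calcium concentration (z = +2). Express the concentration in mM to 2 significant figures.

0.000064 mM

Nernst: E = (61.6/2) · log₁₀([out]/[in]), so log₁₀([out]/[in]) = 132.5 × 2 / 61.6 = 4.3019.
[out]/[in] = 10^(4.3019) = 2.004e+04.
[in] = 1.29 / 2.004e+04 = 6.436e-05 mM.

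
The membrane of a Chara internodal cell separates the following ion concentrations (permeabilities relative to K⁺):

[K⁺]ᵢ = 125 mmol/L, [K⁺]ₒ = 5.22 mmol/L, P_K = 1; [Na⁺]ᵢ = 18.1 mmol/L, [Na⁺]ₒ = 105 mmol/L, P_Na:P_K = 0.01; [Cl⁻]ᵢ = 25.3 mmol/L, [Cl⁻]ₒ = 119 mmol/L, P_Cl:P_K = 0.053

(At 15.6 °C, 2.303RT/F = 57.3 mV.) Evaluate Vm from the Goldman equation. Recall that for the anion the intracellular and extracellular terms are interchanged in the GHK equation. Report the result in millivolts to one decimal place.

-70.9 mV

Vm = 57.3 · log₁₀[(Σ P·[cation]ₒ + Σ P·[anion]ᵢ) / (Σ P·[cation]ᵢ + Σ P·[anion]ₒ)]
Numerator = 1×5.22 + 0.01×105 + 0.053×25.3 = 7.611
Denominator = 1×125 + 0.01×18.1 + 0.053×119 = 131.5
Vm = 57.3 · log₁₀(0.057883) = 57.3 × (-1.2375) = -70.91 mV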